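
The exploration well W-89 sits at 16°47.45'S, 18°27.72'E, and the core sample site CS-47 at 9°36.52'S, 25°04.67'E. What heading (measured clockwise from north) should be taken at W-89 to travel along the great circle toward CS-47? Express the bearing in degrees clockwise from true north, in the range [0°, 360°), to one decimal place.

42.7°

W-89: φ = -16.79083°, λ = +18.46200°
CS-47: φ = -9.60867°, λ = +25.07783°
Δλ = 6.6158°
y = sin Δλ · cos φ₂ = 0.113595
x = cos φ₁ sin φ₂ − sin φ₁ cos φ₂ cos Δλ = 0.123128
θ = atan2(y, x) = 42.6940° → 42.6940° (mod 360°)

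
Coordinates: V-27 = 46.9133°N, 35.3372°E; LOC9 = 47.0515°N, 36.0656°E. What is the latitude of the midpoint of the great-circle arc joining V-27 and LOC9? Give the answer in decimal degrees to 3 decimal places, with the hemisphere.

46.983°N

Bx = cos φ₂ cos Δλ = 0.681286,  By = cos φ₂ sin Δλ = 0.008662
φₘ = atan2(sin φ₁ + sin φ₂, √((cos φ₁ + Bx)² + By²)) = 46.98298°
λₘ = λ₁ + atan2(By, cos φ₁ + Bx) = 35.70093°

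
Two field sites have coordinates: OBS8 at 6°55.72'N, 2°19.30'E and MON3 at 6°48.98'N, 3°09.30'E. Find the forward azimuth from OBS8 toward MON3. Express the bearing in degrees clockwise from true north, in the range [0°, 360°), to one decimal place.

OBS8: φ = +6.92867°, λ = +2.32167°
MON3: φ = +6.81633°, λ = +3.15500°
Δλ = 0.8333°
y = sin Δλ · cos φ₂ = 0.014441
x = cos φ₁ sin φ₂ − sin φ₁ cos φ₂ cos Δλ = -0.001948
θ = atan2(y, x) = 97.6821° → 97.6821° (mod 360°)

97.7°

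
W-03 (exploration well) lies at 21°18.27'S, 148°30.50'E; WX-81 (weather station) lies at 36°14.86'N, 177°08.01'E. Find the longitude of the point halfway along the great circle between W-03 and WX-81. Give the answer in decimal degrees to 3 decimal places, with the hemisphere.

161.768°E

W-03: φ = -21.30450°, λ = +148.50833°
WX-81: φ = +36.24767°, λ = +177.13350°
Bx = cos φ₂ cos Δλ = 0.707896,  By = cos φ₂ sin Δλ = 0.386361
φₘ = atan2(sin φ₁ + sin φ₂, √((cos φ₁ + Bx)² + By²)) = 7.70680°
λₘ = λ₁ + atan2(By, cos φ₁ + Bx) = 161.76814°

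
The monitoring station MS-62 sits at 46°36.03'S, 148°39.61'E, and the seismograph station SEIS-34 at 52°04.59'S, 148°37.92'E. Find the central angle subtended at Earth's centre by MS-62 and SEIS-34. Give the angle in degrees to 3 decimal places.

5.476°

MS-62: φ = -46.60050°, λ = +148.66017°
SEIS-34: φ = -52.07650°, λ = +148.63200°
Δφ = -5.4760°,  Δλ = -0.0282°
a = sin²(Δφ/2) + cos φ₁ cos φ₂ sin²(Δλ/2) = 0.002282
c = 2·arcsin(√a) = 0.095575 rad = 5.4760°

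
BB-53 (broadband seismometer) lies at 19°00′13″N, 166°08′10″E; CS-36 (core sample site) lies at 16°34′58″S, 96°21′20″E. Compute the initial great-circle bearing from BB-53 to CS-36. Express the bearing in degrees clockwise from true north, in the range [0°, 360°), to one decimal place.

BB-53: φ = +19.00361°, λ = +166.13611°
CS-36: φ = -16.58278°, λ = +96.35556°
Δλ = -69.7806°
y = sin Δλ · cos φ₂ = -0.899347
x = cos φ₁ sin φ₂ − sin φ₁ cos φ₂ cos Δλ = -0.377707
θ = atan2(y, x) = -112.7814° → 247.2186° (mod 360°)

247.2°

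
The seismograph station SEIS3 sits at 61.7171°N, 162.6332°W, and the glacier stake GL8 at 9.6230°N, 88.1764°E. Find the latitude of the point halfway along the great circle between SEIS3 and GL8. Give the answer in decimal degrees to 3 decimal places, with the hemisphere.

48.010°N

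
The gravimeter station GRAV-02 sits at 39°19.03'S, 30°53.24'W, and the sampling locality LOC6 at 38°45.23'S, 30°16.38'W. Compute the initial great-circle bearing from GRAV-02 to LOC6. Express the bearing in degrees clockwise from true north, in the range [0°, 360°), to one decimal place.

40.5°

GRAV-02: φ = -39.31717°, λ = -30.88733°
LOC6: φ = -38.75383°, λ = -30.27300°
Δλ = 0.6143°
y = sin Δλ · cos φ₂ = 0.008361
x = cos φ₁ sin φ₂ − sin φ₁ cos φ₂ cos Δλ = 0.009803
θ = atan2(y, x) = 40.4610° → 40.4610° (mod 360°)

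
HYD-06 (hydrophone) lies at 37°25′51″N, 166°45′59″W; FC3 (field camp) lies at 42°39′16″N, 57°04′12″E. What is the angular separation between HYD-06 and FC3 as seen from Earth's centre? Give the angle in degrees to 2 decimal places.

90.54°

HYD-06: φ = +37.43083°, λ = -166.76639°
FC3: φ = +42.65444°, λ = +57.07000°
Δφ = 5.2236°,  Δλ = -136.1636°
a = sin²(Δφ/2) + cos φ₁ cos φ₂ sin²(Δλ/2) = 0.504715
c = 2·arcsin(√a) = 1.580226 rad = 90.5403°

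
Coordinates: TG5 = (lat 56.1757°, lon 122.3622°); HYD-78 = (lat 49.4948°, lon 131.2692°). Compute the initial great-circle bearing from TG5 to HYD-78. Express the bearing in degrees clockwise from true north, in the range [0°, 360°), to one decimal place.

137.5°

Δλ = 8.9070°
y = sin Δλ · cos φ₂ = 0.100565
x = cos φ₁ sin φ₂ − sin φ₁ cos φ₂ cos Δλ = -0.109833
θ = atan2(y, x) = 137.5221° → 137.5221° (mod 360°)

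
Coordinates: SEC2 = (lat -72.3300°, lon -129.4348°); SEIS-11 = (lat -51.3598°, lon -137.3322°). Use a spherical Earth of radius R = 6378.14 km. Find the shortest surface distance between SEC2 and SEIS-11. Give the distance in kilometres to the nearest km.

2366 km

Δφ = 20.9702°,  Δλ = -7.8974°
a = sin²(Δφ/2) + cos φ₁ cos φ₂ sin²(Δλ/2) = 0.034015
c = 2·arcsin(√a) = 0.370989 rad = 21.2561°
d = R·c = 6378.14 × 0.370989 = 2366.2 km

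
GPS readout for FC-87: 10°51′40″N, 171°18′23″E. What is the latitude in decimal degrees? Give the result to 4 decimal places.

10° + 51′/60 + 40″/3600 = 10 + 0.85000 + 0.01111 = 10.8611°

10.8611°N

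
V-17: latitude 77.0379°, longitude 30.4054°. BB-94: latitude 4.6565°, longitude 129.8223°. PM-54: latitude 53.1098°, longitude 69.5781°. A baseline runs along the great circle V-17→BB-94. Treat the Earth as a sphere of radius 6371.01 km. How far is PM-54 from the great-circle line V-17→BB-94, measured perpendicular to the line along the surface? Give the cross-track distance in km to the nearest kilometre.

2190 km

δ₁₃ = central angle V-17→PM-54 = 0.486889 rad  (haversine)
θ₁₃ = bearing V-17→PM-54 = 125.864°,  θ₁₂ = bearing V-17→BB-94 = 79.788°
dₓₜ = R·arcsin(sin δ₁₃ · sin(θ₁₃ − θ₁₂)) = 6371.01·arcsin(0.46788·sin(46.076°)) = 2189.855 km
|dₓₜ| = 2189.855 km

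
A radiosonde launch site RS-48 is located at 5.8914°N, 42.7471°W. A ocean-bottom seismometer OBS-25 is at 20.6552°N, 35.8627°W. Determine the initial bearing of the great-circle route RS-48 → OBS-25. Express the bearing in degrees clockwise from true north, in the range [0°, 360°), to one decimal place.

23.7°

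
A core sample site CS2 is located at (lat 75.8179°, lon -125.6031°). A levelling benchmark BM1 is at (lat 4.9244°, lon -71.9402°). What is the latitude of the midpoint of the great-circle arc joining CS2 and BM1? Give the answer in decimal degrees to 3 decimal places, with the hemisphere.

Bx = cos φ₂ cos Δλ = 0.590348,  By = cos φ₂ sin Δλ = 0.802571
φₘ = atan2(sin φ₁ + sin φ₂, √((cos φ₁ + Bx)² + By²)) = 42.33470°
λₘ = λ₁ + atan2(By, cos φ₁ + Bx) = -81.74965°

42.335°N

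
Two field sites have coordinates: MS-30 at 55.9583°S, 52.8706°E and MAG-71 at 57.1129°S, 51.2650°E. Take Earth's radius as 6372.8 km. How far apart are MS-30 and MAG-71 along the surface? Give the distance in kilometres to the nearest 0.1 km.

Δφ = -1.1546°,  Δλ = -1.6056°
a = sin²(Δφ/2) + cos φ₁ cos φ₂ sin²(Δλ/2) = 0.000161
c = 2·arcsin(√a) = 0.025393 rad = 1.4549°
d = R·c = 6372.8 × 0.025393 = 161.8 km

161.8 km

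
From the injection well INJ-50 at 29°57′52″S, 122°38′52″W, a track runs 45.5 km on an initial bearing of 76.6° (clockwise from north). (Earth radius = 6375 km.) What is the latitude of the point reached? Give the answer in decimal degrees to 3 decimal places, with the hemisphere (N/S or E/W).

INJ-50: φ = -29.96444°, λ = -122.64778°
δ = d/R = 45.5/6375 = 0.007137 rad
φ₂ = arcsin(sin φ₁ cos δ + cos φ₁ sin δ cos θ)
   = arcsin(-0.49946·0.99997 + 0.86634·0.00714·0.23175) = -29.86888°
λ₂ = λ₁ + atan2(sin θ sin δ cos φ₁, cos δ − sin φ₁ sin φ₂) = -122.18904°

29.869°S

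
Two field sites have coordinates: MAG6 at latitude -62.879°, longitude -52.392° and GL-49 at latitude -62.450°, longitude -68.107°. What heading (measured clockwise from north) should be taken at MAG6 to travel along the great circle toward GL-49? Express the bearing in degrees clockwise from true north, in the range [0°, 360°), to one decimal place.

Δλ = -15.7150°
y = sin Δλ · cos φ₂ = -0.125275
x = cos φ₁ sin φ₂ − sin φ₁ cos φ₂ cos Δλ = -0.007900
θ = atan2(y, x) = -93.6085° → 266.3915° (mod 360°)

266.4°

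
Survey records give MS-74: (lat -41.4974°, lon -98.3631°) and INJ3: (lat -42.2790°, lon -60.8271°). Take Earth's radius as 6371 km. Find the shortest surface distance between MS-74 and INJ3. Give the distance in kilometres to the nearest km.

3083 km

Δφ = -0.7816°,  Δλ = 37.5360°
a = sin²(Δφ/2) + cos φ₁ cos φ₂ sin²(Δλ/2) = 0.057410
c = 2·arcsin(√a) = 0.483916 rad = 27.7263°
d = R·c = 6371 × 0.483916 = 3083.0 km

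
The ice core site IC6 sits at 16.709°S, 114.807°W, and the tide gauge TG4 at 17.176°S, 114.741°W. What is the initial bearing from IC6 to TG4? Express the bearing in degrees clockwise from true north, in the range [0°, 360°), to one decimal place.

Δλ = 0.0660°
y = sin Δλ · cos φ₂ = 0.001101
x = cos φ₁ sin φ₂ − sin φ₁ cos φ₂ cos Δλ = -0.008151
θ = atan2(y, x) = 172.3102° → 172.3102° (mod 360°)

172.3°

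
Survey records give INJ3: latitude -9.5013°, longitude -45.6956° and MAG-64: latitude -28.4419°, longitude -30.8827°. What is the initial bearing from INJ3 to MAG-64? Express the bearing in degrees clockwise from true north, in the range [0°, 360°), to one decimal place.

145.7°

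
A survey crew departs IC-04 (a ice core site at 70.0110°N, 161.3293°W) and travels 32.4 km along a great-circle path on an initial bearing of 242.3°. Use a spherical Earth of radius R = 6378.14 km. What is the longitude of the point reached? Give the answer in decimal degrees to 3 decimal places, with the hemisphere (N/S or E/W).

δ = d/R = 32.4/6378.14 = 0.005080 rad
φ₂ = arcsin(sin φ₁ cos δ + cos φ₁ sin δ cos θ)
   = arcsin(0.93976·0.99999 + 0.34184·0.00508·-0.46484) = 69.87412°
λ₂ = λ₁ + atan2(sin θ sin δ cos φ₁, cos δ − sin φ₁ sin φ₂) = -162.07826°

162.078°W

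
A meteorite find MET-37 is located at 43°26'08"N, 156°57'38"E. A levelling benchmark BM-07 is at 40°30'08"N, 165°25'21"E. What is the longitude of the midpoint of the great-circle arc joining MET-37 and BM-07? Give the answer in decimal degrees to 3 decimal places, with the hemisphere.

MET-37: φ = +43.43556°, λ = +156.96056°
BM-07: φ = +40.50222°, λ = +165.42250°
Bx = cos φ₂ cos Δλ = 0.752103,  By = cos φ₂ sin Δλ = 0.111892
φₘ = atan2(sin φ₁ + sin φ₂, √((cos φ₁ + Bx)² + By²)) = 42.04660°
λₘ = λ₁ + atan2(By, cos φ₁ + Bx) = 161.28914°

161.289°E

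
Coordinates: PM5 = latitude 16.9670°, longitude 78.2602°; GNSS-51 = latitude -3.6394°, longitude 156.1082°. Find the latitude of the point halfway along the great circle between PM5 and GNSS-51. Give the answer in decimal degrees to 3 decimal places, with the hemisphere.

Bx = cos φ₂ cos Δλ = 0.210081,  By = cos φ₂ sin Δλ = 0.975621
φₘ = atan2(sin φ₁ + sin φ₂, √((cos φ₁ + Bx)² + By²)) = 8.53929°
λₘ = λ₁ + atan2(By, cos φ₁ + Bx) = 118.16686°

8.539°N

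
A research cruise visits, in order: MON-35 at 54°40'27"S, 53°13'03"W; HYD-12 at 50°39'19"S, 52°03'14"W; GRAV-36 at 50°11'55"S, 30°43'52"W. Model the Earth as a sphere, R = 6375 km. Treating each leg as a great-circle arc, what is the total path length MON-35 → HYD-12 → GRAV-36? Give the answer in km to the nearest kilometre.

MON-35: φ = -54.67417°, λ = -53.21750°
HYD-12: φ = -50.65528°, λ = -52.05389°
GRAV-36: φ = -50.19861°, λ = -30.73111°
MON-35→HYD-12: c = 0.071213 rad, d = 453.98 km
HYD-12→GRAV-36: c = 0.236399 rad, d = 1507.04 km
Total = 453.98 + 1507.04 = 1961.03 km

1961 km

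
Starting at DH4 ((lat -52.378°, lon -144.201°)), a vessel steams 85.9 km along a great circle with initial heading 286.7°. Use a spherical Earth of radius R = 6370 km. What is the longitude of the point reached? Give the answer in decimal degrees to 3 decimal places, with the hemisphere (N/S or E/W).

δ = d/R = 85.9/6370 = 0.013485 rad
φ₂ = arcsin(sin φ₁ cos δ + cos φ₁ sin δ cos θ)
   = arcsin(-0.79206·0.99991 + 0.61045·0.01348·0.28736) = -52.14981°
λ₂ = λ₁ + atan2(sin θ sin δ cos φ₁, cos δ − sin φ₁ sin φ₂) = -145.40713°

145.407°W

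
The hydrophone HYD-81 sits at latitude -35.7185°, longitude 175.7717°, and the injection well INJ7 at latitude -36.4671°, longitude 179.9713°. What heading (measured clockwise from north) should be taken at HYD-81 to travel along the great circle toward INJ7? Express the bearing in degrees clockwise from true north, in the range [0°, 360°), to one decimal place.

103.7°

Δλ = 4.1996°
y = sin Δλ · cos φ₂ = 0.058892
x = cos φ₁ sin φ₂ − sin φ₁ cos φ₂ cos Δλ = -0.014326
θ = atan2(y, x) = 103.6718° → 103.6718° (mod 360°)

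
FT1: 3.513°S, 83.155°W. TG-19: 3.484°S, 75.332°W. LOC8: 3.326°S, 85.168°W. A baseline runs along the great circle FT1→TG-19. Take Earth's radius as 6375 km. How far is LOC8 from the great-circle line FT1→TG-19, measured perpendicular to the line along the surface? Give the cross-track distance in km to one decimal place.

δ₁₃ = central angle FT1→LOC8 = 0.035222 rad  (haversine)
θ₁₃ = bearing FT1→LOC8 = 275.256°,  θ₁₂ = bearing FT1→TG-19 = 90.027°
dₓₜ = R·arcsin(sin δ₁₃ · sin(θ₁₃ − θ₁₂)) = 6375·arcsin(0.03522·sin(185.230°)) = -20.462 km
|dₓₜ| = 20.462 km

20.5 km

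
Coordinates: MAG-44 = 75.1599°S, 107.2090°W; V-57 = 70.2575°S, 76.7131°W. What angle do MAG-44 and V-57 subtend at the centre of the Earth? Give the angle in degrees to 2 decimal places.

10.14°

Δφ = 4.9024°,  Δλ = 30.4959°
a = sin²(Δφ/2) + cos φ₁ cos φ₂ sin²(Δλ/2) = 0.007813
c = 2·arcsin(√a) = 0.177016 rad = 10.1423°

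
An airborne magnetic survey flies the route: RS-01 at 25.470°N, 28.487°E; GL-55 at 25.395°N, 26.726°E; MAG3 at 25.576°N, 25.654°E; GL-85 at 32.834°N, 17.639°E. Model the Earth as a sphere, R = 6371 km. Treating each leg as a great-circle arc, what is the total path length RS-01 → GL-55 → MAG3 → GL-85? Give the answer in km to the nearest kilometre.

1407 km

RS-01→GL-55: c = 0.027787 rad, d = 177.03 km
GL-55→MAG3: c = 0.017182 rad, d = 109.47 km
MAG3→GL-85: c = 0.175818 rad, d = 1120.14 km
Total = 177.03 + 109.47 + 1120.14 = 1406.64 km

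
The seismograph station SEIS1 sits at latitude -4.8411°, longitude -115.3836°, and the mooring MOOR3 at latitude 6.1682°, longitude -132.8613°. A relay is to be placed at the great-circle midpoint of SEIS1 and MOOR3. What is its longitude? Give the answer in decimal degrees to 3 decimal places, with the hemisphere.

124.113°W

Bx = cos φ₂ cos Δλ = 0.948312,  By = cos φ₂ sin Δλ = -0.298596
φₘ = atan2(sin φ₁ + sin φ₂, √((cos φ₁ + Bx)² + By²)) = 0.67134°
λₘ = λ₁ + atan2(By, cos φ₁ + Bx) = -124.11262°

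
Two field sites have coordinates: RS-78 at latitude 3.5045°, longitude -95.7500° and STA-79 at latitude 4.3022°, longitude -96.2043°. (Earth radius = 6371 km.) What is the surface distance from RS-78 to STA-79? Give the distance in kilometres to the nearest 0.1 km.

102.0 km

Δφ = 0.7977°,  Δλ = -0.4543°
a = sin²(Δφ/2) + cos φ₁ cos φ₂ sin²(Δλ/2) = 0.000064
c = 2·arcsin(√a) = 0.016013 rad = 0.9175°
d = R·c = 6371 × 0.016013 = 102.0 km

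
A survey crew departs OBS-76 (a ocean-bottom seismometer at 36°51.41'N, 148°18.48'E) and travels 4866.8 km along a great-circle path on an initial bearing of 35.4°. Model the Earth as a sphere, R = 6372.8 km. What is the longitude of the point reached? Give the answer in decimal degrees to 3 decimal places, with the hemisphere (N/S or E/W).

OBS-76: φ = +36.85683°, λ = +148.30800°
δ = d/R = 4866.8/6372.8 = 0.763683 rad
φ₂ = arcsin(sin φ₁ cos δ + cos φ₁ sin δ cos θ)
   = arcsin(0.59982·0.72229 + 0.80014·0.69159·0.81513) = 62.16632°
λ₂ = λ₁ + atan2(sin θ sin δ cos φ₁, cos δ − sin φ₁ sin φ₂) = -152.59515°

152.595°W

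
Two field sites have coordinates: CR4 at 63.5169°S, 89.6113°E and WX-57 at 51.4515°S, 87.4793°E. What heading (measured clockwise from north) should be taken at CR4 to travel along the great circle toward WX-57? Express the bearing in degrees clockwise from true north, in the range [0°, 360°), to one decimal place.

Δλ = -2.1320°
y = sin Δλ · cos φ₂ = -0.023183
x = cos φ₁ sin φ₂ − sin φ₁ cos φ₂ cos Δλ = 0.208642
θ = atan2(y, x) = -6.3404° → 353.6596° (mod 360°)

353.7°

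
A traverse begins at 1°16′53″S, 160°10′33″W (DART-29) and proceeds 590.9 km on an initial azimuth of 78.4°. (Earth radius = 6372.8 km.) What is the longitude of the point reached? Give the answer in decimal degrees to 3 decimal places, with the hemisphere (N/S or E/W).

DART-29: φ = -1.28139°, λ = -160.17583°
δ = d/R = 590.9/6372.8 = 0.092722 rad
φ₂ = arcsin(sin φ₁ cos δ + cos φ₁ sin δ cos θ)
   = arcsin(-0.02236·0.99570 + 0.99975·0.09259·0.20108) = -0.20933°
λ₂ = λ₁ + atan2(sin θ sin δ cos φ₁, cos δ − sin φ₁ sin φ₂) = -154.97202°

154.972°W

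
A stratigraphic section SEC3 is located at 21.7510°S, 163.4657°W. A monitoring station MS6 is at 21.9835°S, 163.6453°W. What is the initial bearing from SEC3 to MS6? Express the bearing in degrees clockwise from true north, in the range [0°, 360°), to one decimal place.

215.6°

Δλ = -0.1796°
y = sin Δλ · cos φ₂ = -0.002907
x = cos φ₁ sin φ₂ − sin φ₁ cos φ₂ cos Δλ = -0.004060
θ = atan2(y, x) = -144.3969° → 215.6031° (mod 360°)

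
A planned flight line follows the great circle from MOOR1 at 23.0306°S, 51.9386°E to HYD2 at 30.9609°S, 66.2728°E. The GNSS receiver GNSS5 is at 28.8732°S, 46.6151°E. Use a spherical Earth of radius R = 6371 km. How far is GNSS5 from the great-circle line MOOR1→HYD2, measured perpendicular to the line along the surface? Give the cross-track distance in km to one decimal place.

838.2 km

δ₁₃ = central angle MOOR1→GNSS5 = 0.131782 rad  (haversine)
θ₁₃ = bearing MOOR1→GNSS5 = 218.192°,  θ₁₂ = bearing MOOR1→HYD2 = 124.956°
dₓₜ = R·arcsin(sin δ₁₃ · sin(θ₁₃ − θ₁₂)) = 6371·arcsin(0.13140·sin(93.236°)) = 838.239 km
|dₓₜ| = 838.239 km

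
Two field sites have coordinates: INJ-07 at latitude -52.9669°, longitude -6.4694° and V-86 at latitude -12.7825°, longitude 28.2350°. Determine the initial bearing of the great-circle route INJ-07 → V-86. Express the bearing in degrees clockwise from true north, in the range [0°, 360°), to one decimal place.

Δλ = 34.7044°
y = sin Δλ · cos φ₂ = 0.555233
x = cos φ₁ sin φ₂ − sin φ₁ cos φ₂ cos Δλ = 0.506754
θ = atan2(y, x) = 47.6137° → 47.6137° (mod 360°)

47.6°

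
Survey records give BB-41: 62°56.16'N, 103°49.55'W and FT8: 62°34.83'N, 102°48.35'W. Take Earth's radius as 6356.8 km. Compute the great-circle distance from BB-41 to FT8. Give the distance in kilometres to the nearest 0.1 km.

65.1 km

BB-41: φ = +62.93600°, λ = -103.82583°
FT8: φ = +62.58050°, λ = -102.80583°
Δφ = -0.3555°,  Δλ = 1.0200°
a = sin²(Δφ/2) + cos φ₁ cos φ₂ sin²(Δλ/2) = 0.000026
c = 2·arcsin(√a) = 0.010242 rad = 0.5868°
d = R·c = 6356.8 × 0.010242 = 65.1 km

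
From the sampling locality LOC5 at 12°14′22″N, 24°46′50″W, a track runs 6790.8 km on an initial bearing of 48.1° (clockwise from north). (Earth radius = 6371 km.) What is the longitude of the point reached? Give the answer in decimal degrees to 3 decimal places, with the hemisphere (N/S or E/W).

37.052°E

LOC5: φ = +12.23944°, λ = -24.78056°
δ = d/R = 6790.8/6371 = 1.065892 rad
φ₂ = arcsin(sin φ₁ cos δ + cos φ₁ sin δ cos θ)
   = arcsin(0.21200·0.48372 + 0.97727·0.87522·0.66783) = 42.35821°
λ₂ = λ₁ + atan2(sin θ sin δ cos φ₁, cos δ − sin φ₁ sin φ₂) = 37.05237°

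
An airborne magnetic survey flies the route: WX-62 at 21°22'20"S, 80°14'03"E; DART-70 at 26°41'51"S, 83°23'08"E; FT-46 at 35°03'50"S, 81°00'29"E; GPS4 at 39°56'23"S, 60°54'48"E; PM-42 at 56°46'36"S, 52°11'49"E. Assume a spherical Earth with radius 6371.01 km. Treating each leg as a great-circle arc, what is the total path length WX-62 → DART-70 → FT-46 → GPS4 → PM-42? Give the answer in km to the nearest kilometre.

WX-62: φ = -21.37222°, λ = +80.23417°
DART-70: φ = -26.69750°, λ = +83.38556°
FT-46: φ = -35.06389°, λ = +81.00806°
GPS4: φ = -39.93972°, λ = +60.91333°
PM-42: φ = -56.77667°, λ = +52.19694°
WX-62→DART-70: c = 0.105636 rad, d = 673.01 km
DART-70→FT-46: c = 0.150285 rad, d = 957.47 km
FT-46→GPS4: c = 0.290229 rad, d = 1849.05 km
GPS4→PM-42: c = 0.310172 rad, d = 1976.11 km
Total = 673.01 + 957.47 + 1849.05 + 1976.11 = 5455.63 km

5456 km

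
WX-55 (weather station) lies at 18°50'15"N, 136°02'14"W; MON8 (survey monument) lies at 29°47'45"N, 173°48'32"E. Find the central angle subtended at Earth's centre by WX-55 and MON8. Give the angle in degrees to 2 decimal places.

WX-55: φ = +18.83750°, λ = -136.03722°
MON8: φ = +29.79583°, λ = +173.80889°
Δφ = 10.9583°,  Δλ = -50.1539°
a = sin²(Δφ/2) + cos φ₁ cos φ₂ sin²(Δλ/2) = 0.156656
c = 2·arcsin(√a) = 0.813873 rad = 46.6315°

46.63°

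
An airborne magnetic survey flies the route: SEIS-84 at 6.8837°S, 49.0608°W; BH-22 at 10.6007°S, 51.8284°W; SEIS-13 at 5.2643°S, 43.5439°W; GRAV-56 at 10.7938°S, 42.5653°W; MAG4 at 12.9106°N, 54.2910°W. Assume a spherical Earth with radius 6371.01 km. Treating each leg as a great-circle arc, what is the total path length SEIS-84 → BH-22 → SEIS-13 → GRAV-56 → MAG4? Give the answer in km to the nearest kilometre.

5162 km

SEIS-84→BH-22: c = 0.080543 rad, d = 513.14 km
BH-22→SEIS-13: c = 0.170783 rad, d = 1088.06 km
SEIS-13→GRAV-56: c = 0.097977 rad, d = 624.22 km
GRAV-56→MAG4: c = 0.460904 rad, d = 2936.42 km
Total = 513.14 + 1088.06 + 624.22 + 2936.42 = 5161.84 km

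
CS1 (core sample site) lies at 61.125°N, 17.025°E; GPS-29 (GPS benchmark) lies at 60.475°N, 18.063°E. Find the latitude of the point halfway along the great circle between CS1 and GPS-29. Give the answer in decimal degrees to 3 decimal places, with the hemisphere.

60.801°N

Bx = cos φ₂ cos Δλ = 0.492722,  By = cos φ₂ sin Δλ = 0.008927
φₘ = atan2(sin φ₁ + sin φ₂, √((cos φ₁ + Bx)² + By²)) = 60.80100°
λₘ = λ₁ + atan2(By, cos φ₁ + Bx) = 17.54927°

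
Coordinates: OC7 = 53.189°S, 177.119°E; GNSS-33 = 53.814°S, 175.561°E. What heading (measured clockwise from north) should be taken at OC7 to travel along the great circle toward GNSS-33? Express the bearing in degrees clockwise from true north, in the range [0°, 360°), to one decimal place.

235.4°

Δλ = -1.5580°
y = sin Δλ · cos φ₂ = -0.016053
x = cos φ₁ sin φ₂ − sin φ₁ cos φ₂ cos Δλ = -0.011083
θ = atan2(y, x) = -124.6216° → 235.3784° (mod 360°)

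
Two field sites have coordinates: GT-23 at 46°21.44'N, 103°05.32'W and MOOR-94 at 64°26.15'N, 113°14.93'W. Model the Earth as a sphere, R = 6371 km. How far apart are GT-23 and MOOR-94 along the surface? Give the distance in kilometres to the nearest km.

GT-23: φ = +46.35733°, λ = -103.08867°
MOOR-94: φ = +64.43583°, λ = -113.24883°
Δφ = 18.0785°,  Δλ = -10.1602°
a = sin²(Δφ/2) + cos φ₁ cos φ₂ sin²(Δλ/2) = 0.027019
c = 2·arcsin(√a) = 0.330248 rad = 18.9218°
d = R·c = 6371 × 0.330248 = 2104.0 km

2104 km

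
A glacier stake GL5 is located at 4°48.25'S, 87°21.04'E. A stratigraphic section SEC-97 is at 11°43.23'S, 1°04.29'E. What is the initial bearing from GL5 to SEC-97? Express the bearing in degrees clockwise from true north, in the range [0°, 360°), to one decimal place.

GL5: φ = -4.80417°, λ = +87.35067°
SEC-97: φ = -11.72050°, λ = +1.07150°
Δλ = -86.2792°
y = sin Δλ · cos φ₂ = -0.977086
x = cos φ₁ sin φ₂ − sin φ₁ cos φ₂ cos Δλ = -0.197102
θ = atan2(y, x) = -101.4049° → 258.5951° (mod 360°)

258.6°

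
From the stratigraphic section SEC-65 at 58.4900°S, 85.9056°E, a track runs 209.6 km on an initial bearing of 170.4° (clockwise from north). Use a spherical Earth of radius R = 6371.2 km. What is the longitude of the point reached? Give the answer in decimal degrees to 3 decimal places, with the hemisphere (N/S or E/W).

86.541°E

δ = d/R = 209.6/6371.2 = 0.032898 rad
φ₂ = arcsin(sin φ₁ cos δ + cos φ₁ sin δ cos θ)
   = arcsin(-0.85255·0.99946 + 0.52265·0.03289·-0.98600) = -60.34703°
λ₂ = λ₁ + atan2(sin θ sin δ cos φ₁, cos δ − sin φ₁ sin φ₂) = 86.54087°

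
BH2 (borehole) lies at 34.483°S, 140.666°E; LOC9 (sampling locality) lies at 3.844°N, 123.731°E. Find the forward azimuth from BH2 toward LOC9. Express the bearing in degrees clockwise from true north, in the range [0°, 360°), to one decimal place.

334.0°

Δλ = -16.9350°
y = sin Δλ · cos φ₂ = -0.290631
x = cos φ₁ sin φ₂ − sin φ₁ cos φ₂ cos Δλ = 0.595653
θ = atan2(y, x) = -26.0087° → 333.9913° (mod 360°)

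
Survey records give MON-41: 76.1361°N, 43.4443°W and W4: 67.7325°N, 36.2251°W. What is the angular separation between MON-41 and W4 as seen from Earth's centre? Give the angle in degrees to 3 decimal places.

Δφ = -8.4036°,  Δλ = 7.2192°
a = sin²(Δφ/2) + cos φ₁ cos φ₂ sin²(Δλ/2) = 0.005728
c = 2·arcsin(√a) = 0.151516 rad = 8.6812°

8.681°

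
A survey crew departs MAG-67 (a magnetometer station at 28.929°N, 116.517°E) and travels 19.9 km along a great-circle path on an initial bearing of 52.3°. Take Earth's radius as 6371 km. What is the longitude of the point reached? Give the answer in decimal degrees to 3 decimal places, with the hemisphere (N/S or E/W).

116.679°E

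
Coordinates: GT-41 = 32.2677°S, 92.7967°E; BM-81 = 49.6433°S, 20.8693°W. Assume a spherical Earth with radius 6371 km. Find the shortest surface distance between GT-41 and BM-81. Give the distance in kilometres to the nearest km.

Δφ = -17.3756°,  Δλ = -113.6660°
a = sin²(Δφ/2) + cos φ₁ cos φ₂ sin²(Δλ/2) = 0.406478
c = 2·arcsin(√a) = 1.382645 rad = 79.2197°
d = R·c = 6371 × 1.382645 = 8808.8 km

8809 km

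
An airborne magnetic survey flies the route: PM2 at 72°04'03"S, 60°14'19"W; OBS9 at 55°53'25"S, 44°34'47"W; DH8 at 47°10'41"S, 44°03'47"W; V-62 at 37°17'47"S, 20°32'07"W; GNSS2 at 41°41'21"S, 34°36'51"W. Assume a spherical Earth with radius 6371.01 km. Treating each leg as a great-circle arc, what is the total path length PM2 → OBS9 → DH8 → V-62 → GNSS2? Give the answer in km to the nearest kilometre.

6425 km

PM2: φ = -72.06750°, λ = -60.23861°
OBS9: φ = -55.89028°, λ = -44.57972°
DH8: φ = -47.17806°, λ = -44.06306°
V-62: φ = -37.29639°, λ = -20.53528°
GNSS2: φ = -41.68917°, λ = -34.61417°
PM2→OBS9: c = 0.304502 rad, d = 1939.99 km
OBS9→DH8: c = 0.152159 rad, d = 969.41 km
DH8→V-62: c = 0.347545 rad, d = 2214.21 km
V-62→GNSS2: c = 0.204228 rad, d = 1301.14 km
Total = 1939.99 + 969.41 + 2214.21 + 1301.14 = 6424.74 km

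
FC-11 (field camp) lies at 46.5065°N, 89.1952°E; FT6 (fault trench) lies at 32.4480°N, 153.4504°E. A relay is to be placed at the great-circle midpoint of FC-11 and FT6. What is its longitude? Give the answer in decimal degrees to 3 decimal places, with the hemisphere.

124.972°E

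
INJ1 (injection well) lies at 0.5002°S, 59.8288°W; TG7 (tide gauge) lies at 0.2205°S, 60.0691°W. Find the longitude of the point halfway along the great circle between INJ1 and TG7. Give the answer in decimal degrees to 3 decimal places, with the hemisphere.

Bx = cos φ₂ cos Δλ = 0.999984,  By = cos φ₂ sin Δλ = -0.004194
φₘ = atan2(sin φ₁ + sin φ₂, √((cos φ₁ + Bx)² + By²)) = -0.36035°
λₘ = λ₁ + atan2(By, cos φ₁ + Bx) = -59.94895°

59.949°W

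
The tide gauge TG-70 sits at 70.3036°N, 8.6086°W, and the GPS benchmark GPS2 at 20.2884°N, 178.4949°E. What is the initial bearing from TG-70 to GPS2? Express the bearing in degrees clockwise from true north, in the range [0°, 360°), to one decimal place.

Δλ = -172.8965°
y = sin Δλ · cos φ₂ = -0.115990
x = cos φ₁ sin φ₂ − sin φ₁ cos φ₂ cos Δλ = 0.993168
θ = atan2(y, x) = -6.6613° → 353.3387° (mod 360°)

353.3°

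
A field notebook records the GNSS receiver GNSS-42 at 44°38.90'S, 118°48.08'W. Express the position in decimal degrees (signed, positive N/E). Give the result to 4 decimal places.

lat: 44.6483° S → -44.6483°
lon: 118.8013° W → -118.8013°

-44.6483°, -118.8013°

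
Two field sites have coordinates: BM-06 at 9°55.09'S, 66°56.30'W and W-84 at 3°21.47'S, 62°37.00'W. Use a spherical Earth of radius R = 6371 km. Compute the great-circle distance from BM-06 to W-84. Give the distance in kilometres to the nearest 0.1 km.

871.6 km

BM-06: φ = -9.91817°, λ = -66.93833°
W-84: φ = -3.35783°, λ = -62.61667°
Δφ = 6.5603°,  Δλ = 4.3217°
a = sin²(Δφ/2) + cos φ₁ cos φ₂ sin²(Δλ/2) = 0.004672
c = 2·arcsin(√a) = 0.136810 rad = 7.8386°
d = R·c = 6371 × 0.136810 = 871.6 km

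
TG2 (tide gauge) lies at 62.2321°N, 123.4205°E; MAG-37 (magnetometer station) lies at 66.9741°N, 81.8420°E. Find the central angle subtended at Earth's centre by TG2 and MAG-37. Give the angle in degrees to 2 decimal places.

18.07°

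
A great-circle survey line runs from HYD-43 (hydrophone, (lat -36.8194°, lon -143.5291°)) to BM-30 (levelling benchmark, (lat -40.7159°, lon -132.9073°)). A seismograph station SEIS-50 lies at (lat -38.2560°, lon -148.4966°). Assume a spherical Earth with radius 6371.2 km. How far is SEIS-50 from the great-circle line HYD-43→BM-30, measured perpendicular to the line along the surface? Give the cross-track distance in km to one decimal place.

357.0 km

δ₁₃ = central angle HYD-43→SEIS-50 = 0.073166 rad  (haversine)
θ₁₃ = bearing HYD-43→SEIS-50 = 248.460°,  θ₁₂ = bearing HYD-43→BM-30 = 118.462°
dₓₜ = R·arcsin(sin δ₁₃ · sin(θ₁₃ − θ₁₂)) = 6371.2·arcsin(0.07310·sin(129.998°)) = 356.973 km
|dₓₜ| = 356.973 km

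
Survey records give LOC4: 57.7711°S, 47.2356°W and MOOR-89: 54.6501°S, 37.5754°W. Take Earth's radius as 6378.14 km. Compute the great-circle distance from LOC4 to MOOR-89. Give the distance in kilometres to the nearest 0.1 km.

690.7 km

Δφ = 3.1210°,  Δλ = 9.6602°
a = sin²(Δφ/2) + cos φ₁ cos φ₂ sin²(Δλ/2) = 0.002929
c = 2·arcsin(√a) = 0.108297 rad = 6.2050°
d = R·c = 6378.14 × 0.108297 = 690.7 km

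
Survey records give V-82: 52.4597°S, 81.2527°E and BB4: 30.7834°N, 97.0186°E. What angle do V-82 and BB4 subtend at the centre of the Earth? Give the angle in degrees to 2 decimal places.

Δφ = 83.2431°,  Δλ = 15.7659°
a = sin²(Δφ/2) + cos φ₁ cos φ₂ sin²(Δλ/2) = 0.451018
c = 2·arcsin(√a) = 1.472675 rad = 84.3781°

84.38°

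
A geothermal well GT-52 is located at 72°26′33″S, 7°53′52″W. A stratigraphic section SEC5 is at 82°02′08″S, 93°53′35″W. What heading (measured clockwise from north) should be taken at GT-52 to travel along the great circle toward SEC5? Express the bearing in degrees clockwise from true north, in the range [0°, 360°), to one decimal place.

205.5°

GT-52: φ = -72.44250°, λ = -7.89778°
SEC5: φ = -82.03556°, λ = -93.89306°
Δλ = -85.9953°
y = sin Δλ · cos φ₂ = -0.138220
x = cos φ₁ sin φ₂ − sin φ₁ cos φ₂ cos Δλ = -0.289527
θ = atan2(y, x) = -154.4802° → 205.5198° (mod 360°)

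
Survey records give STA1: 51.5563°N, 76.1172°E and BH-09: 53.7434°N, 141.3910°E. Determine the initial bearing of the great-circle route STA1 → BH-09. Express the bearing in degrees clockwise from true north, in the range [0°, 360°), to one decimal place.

60.2°

Δλ = 65.2738°
y = sin Δλ · cos φ₂ = 0.537181
x = cos φ₁ sin φ₂ − sin φ₁ cos φ₂ cos Δλ = 0.307613
θ = atan2(y, x) = 60.2027° → 60.2027° (mod 360°)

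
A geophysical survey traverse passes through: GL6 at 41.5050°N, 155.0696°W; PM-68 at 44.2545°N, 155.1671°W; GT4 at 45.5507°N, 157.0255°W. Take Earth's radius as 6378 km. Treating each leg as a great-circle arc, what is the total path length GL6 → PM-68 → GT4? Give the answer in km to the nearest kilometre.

GL6→PM-68: c = 0.048004 rad, d = 306.17 km
PM-68→GT4: c = 0.032241 rad, d = 205.63 km
Total = 306.17 + 205.63 = 511.80 km

512 km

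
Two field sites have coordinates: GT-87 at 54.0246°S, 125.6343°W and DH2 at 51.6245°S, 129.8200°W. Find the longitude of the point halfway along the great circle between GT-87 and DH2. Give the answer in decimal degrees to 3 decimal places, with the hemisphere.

Bx = cos φ₂ cos Δλ = 0.619157,  By = cos φ₂ sin Δλ = -0.045313
φₘ = atan2(sin φ₁ + sin φ₂, √((cos φ₁ + Bx)² + By²)) = -52.84294°
λₘ = λ₁ + atan2(By, cos φ₁ + Bx) = -127.78499°

127.785°W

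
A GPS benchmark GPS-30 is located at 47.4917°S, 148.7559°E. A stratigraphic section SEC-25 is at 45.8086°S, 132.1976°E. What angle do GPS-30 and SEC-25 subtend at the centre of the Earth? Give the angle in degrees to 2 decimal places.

11.47°

Δφ = 1.6831°,  Δλ = -16.5583°
a = sin²(Δφ/2) + cos φ₁ cos φ₂ sin²(Δλ/2) = 0.009982
c = 2·arcsin(√a) = 0.200152 rad = 11.4679°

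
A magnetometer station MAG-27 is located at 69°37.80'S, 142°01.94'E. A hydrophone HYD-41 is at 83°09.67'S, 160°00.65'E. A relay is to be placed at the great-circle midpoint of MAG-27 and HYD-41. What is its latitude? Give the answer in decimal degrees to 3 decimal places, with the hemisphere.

76.518°S

MAG-27: φ = -69.63000°, λ = +142.03233°
HYD-41: φ = -83.16117°, λ = +160.01083°
Bx = cos φ₂ cos Δλ = 0.113263,  By = cos φ₂ sin Δλ = 0.036754
φₘ = atan2(sin φ₁ + sin φ₂, √((cos φ₁ + Bx)² + By²)) = -76.51769°
λₘ = λ₁ + atan2(By, cos φ₁ + Bx) = 146.58735°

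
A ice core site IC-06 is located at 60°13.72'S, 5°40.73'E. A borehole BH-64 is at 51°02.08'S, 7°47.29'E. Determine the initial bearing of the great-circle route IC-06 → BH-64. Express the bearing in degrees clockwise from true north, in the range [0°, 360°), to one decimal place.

IC-06: φ = -60.22867°, λ = +5.67883°
BH-64: φ = -51.03467°, λ = +7.78817°
Δλ = 2.1093°
y = sin Δλ · cos φ₂ = 0.023146
x = cos φ₁ sin φ₂ − sin φ₁ cos φ₂ cos Δλ = 0.159408
θ = atan2(y, x) = 8.2615° → 8.2615° (mod 360°)

8.3°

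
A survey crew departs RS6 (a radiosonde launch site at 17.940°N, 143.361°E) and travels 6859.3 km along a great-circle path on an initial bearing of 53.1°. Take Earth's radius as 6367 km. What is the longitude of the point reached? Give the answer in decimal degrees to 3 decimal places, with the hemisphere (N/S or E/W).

δ = d/R = 6859.3/6367 = 1.077321 rad
φ₂ = arcsin(sin φ₁ cos δ + cos φ₁ sin δ cos θ)
   = arcsin(0.30802·0.47369 + 0.95138·0.88069·0.60042) = 40.46487°
λ₂ = λ₁ + atan2(sin θ sin δ cos φ₁, cos δ − sin φ₁ sin φ₂) = -148.86497°

148.865°W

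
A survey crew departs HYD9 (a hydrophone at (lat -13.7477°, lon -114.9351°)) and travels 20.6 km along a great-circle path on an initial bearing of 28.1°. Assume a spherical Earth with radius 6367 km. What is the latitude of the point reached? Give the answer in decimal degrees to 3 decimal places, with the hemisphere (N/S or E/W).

δ = d/R = 20.6/6367 = 0.003235 rad
φ₂ = arcsin(sin φ₁ cos δ + cos φ₁ sin δ cos θ)
   = arcsin(-0.23765·0.99999 + 0.97135·0.00324·0.88213) = -13.58416°
λ₂ = λ₁ + atan2(sin θ sin δ cos φ₁, cos δ − sin φ₁ sin φ₂) = -114.84527°

13.584°S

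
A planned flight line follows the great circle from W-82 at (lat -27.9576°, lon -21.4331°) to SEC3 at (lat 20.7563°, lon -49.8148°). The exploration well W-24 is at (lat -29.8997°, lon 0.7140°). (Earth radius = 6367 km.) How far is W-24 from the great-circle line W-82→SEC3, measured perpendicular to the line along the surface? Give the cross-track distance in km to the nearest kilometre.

1553 km

δ₁₃ = central angle W-82→W-24 = 0.339475 rad  (haversine)
θ₁₃ = bearing W-82→W-24 = 101.059°,  θ₁₂ = bearing W-82→SEC3 = 327.538°
dₓₜ = R·arcsin(sin δ₁₃ · sin(θ₁₃ − θ₁₂)) = 6367·arcsin(0.33299·sin(-226.479°)) = 1552.714 km
|dₓₜ| = 1552.714 km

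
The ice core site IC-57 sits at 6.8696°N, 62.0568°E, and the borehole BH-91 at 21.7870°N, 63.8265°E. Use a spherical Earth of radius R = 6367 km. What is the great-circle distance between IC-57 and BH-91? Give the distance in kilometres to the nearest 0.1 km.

1668.5 km

Δφ = 14.9174°,  Δλ = 1.7697°
a = sin²(Δφ/2) + cos φ₁ cos φ₂ sin²(Δλ/2) = 0.017071
c = 2·arcsin(√a) = 0.262060 rad = 15.0150°
d = R·c = 6367 × 0.262060 = 1668.5 km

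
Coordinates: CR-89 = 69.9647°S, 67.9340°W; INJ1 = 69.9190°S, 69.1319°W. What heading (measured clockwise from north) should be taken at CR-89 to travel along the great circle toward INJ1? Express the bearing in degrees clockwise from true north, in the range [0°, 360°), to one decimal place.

Δλ = -1.1979°
y = sin Δλ · cos φ₂ = -0.007178
x = cos φ₁ sin φ₂ − sin φ₁ cos φ₂ cos Δλ = 0.000727
θ = atan2(y, x) = -84.2157° → 275.7843° (mod 360°)

275.8°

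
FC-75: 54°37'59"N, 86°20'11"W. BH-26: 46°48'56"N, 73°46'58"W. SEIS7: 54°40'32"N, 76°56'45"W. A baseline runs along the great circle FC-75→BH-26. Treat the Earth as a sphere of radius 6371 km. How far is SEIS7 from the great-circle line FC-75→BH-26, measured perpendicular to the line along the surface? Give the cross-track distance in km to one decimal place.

417.4 km

FC-75: φ = +54.63306°, λ = -86.33639°
BH-26: φ = +46.81556°, λ = -73.78278°
SEIS7: φ = +54.67556°, λ = -76.94583°
δ₁₃ = central angle FC-75→SEIS7 = 0.094748 rad  (haversine)
θ₁₃ = bearing FC-75→SEIS7 = 85.720°,  θ₁₂ = bearing FC-75→BH-26 = 129.514°
dₓₜ = R·arcsin(sin δ₁₃ · sin(θ₁₃ − θ₁₂)) = 6371·arcsin(0.09461·sin(-43.794°)) = -417.429 km
|dₓₜ| = 417.429 km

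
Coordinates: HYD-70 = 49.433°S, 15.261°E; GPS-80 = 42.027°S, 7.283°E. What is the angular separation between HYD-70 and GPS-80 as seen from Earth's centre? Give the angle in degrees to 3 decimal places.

9.255°

Δφ = 7.4060°,  Δλ = -7.9780°
a = sin²(Δφ/2) + cos φ₁ cos φ₂ sin²(Δλ/2) = 0.006509
c = 2·arcsin(√a) = 0.161532 rad = 9.2551°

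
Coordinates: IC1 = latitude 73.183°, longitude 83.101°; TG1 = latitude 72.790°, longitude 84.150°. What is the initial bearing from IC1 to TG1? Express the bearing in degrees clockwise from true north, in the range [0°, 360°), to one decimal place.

Δλ = 1.0490°
y = sin Δλ · cos φ₂ = 0.005417
x = cos φ₁ sin φ₂ − sin φ₁ cos φ₂ cos Δλ = -0.006812
θ = atan2(y, x) = 141.5077° → 141.5077° (mod 360°)

141.5°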